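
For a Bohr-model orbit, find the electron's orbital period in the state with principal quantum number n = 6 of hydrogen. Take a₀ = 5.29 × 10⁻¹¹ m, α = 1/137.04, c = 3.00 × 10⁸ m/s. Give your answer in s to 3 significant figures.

3.28 × 10⁻¹⁴ s

r = n²a₀/Z = 6²·5.29 × 10⁻¹¹/1 = 1.90 × 10⁻⁹ m
v = Zαc/n = 1·0.00730·3.00 × 10⁸/6 = 3.65 × 10⁵ m/s
T = 2πr/v = 3.28 × 10⁻¹⁴ s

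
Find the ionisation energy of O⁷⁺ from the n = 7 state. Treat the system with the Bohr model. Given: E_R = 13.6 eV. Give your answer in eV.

17.8 eV

E_n = −E_R·Z²/n² = −13.6 × 8²/7² eV = -17.8 eV
Ionisation energy = −E_n = 17.8 eV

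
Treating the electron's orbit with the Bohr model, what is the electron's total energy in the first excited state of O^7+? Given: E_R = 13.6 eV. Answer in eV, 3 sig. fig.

E_n = −E_R·Z²/n² = −13.6 × 8²/2² = -218 eV

-218 eV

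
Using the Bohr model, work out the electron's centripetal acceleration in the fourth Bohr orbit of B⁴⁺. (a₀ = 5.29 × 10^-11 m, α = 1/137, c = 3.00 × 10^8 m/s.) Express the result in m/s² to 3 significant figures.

4.43 × 10^22 m/s²

r = n²a₀/Z = 1.69 × 10^-10 m, v = Zαc/n = 2.74 × 10^6 m/s
a = v²/r = (2.74 × 10^6)² / 1.69 × 10^-10 = 4.43 × 10^22 m/s²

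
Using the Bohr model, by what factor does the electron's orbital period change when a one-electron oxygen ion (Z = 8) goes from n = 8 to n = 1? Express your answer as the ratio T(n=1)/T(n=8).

T ∝ Z^-2 · n^3; with Z fixed, T ∝ n^3.
T(n=1)/T(n=8) = (1/8)^3 = 1/512

1/512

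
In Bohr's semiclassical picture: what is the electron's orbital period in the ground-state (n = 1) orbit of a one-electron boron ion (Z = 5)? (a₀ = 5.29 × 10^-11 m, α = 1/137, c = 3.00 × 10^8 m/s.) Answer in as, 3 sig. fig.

6.07 as

r = n²a₀/Z = 1²·5.29 × 10^-11/5 = 1.06 × 10^-11 m
v = Zαc/n = 5·0.00730·3.00 × 10^8/1 = 1.09 × 10^7 m/s
T = 2πr/v = 6.07 × 10^-18 s = 6.07 as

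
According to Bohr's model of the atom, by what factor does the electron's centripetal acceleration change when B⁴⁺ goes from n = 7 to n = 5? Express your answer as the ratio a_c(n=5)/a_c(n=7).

a_c ∝ Z^3 · n^-4; with Z fixed, a_c ∝ n^-4.
a_c(n=5)/a_c(n=7) = (5/7)^-4 = 2401/625

2401/625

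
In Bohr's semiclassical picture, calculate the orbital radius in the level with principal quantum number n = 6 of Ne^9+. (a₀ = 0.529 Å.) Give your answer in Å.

r_n = n²a₀/Z = 6² × 0.529 / 10
    = 36 × 0.529 / 10 = 1.90 Å

1.90 Å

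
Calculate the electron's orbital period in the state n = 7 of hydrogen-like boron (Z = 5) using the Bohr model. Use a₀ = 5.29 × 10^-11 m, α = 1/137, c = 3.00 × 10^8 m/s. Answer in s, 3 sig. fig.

2.08 × 10^-15 s

r = n²a₀/Z = 7²·5.29 × 10^-11/5 = 5.18 × 10^-10 m
v = Zαc/n = 5·0.00730·3.00 × 10^8/7 = 1.56 × 10^6 m/s
T = 2πr/v = 2.08 × 10^-15 s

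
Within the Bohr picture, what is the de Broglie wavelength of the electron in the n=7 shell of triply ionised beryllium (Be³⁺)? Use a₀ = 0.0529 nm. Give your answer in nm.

0.582 nm

The Bohr quantisation condition is nλ = 2πr_n.
r_n = n²a₀/Z = 0.648 nm
λ = 2πr_n/n = 2π·0.648/7 = 0.582 nm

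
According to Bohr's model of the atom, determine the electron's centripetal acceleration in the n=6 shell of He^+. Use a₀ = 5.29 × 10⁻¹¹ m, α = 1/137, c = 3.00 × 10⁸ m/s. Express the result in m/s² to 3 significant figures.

r = n²a₀/Z = 9.52 × 10⁻¹⁰ m, v = Zαc/n = 7.30 × 10⁵ m/s
a = v²/r = (7.30 × 10⁵)² / 9.52 × 10⁻¹⁰ = 5.60 × 10²⁰ m/s²

5.60 × 10²⁰ m/s²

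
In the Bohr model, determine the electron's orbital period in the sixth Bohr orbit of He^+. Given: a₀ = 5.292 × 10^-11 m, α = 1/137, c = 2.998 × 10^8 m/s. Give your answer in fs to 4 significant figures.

r = n²a₀/Z = 6²·5.292 × 10^-11/2 = 9.526 × 10^-10 m
v = Zαc/n = 2·0.007299·2.998 × 10^8/6 = 7.294 × 10^5 m/s
T = 2πr/v = 8.205 × 10^-15 s = 8.205 fs

8.205 fs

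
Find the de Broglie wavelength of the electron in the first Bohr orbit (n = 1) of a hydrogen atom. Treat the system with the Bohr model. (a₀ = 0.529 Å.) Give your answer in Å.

The Bohr quantisation condition is nλ = 2πr_n.
r_n = n²a₀/Z = 0.529 Å
λ = 2πr_n/n = 2π·0.529/1 = 3.32 Å

3.32 Å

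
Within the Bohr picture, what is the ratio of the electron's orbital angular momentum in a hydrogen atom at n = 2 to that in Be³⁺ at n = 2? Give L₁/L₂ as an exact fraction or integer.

1

L = nℏ is independent of Z.
L₁/L₂ = n₁/n₂ = 2/2 = 1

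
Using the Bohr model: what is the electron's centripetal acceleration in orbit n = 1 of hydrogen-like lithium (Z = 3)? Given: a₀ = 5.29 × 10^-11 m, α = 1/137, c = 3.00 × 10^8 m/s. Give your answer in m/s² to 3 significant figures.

r = n²a₀/Z = 1.76 × 10^-11 m, v = Zαc/n = 6.57 × 10^6 m/s
a = v²/r = (6.57 × 10^6)² / 1.76 × 10^-11 = 2.45 × 10^24 m/s²

2.45 × 10^24 m/s²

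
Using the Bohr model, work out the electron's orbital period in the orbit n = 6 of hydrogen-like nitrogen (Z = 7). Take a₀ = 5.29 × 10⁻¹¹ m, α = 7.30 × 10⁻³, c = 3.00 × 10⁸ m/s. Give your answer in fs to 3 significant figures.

0.669 fs

r = n²a₀/Z = 6²·5.29 × 10⁻¹¹/7 = 2.72 × 10⁻¹⁰ m
v = Zαc/n = 7·0.00730·3.00 × 10⁸/6 = 2.56 × 10⁶ m/s
T = 2πr/v = 6.69 × 10⁻¹⁶ s = 0.669 fs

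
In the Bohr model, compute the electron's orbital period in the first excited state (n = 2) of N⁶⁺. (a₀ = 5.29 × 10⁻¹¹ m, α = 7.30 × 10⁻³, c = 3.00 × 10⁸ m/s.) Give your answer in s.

2.48 × 10⁻¹⁷ s

r = n²a₀/Z = 2²·5.29 × 10⁻¹¹/7 = 3.02 × 10⁻¹¹ m
v = Zαc/n = 7·0.00730·3.00 × 10⁸/2 = 7.67 × 10⁶ m/s
T = 2πr/v = 2.48 × 10⁻¹⁷ s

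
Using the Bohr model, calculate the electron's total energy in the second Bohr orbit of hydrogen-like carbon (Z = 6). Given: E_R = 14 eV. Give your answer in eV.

-130 eV

E_n = −E_R·Z²/n² = −14 × 6²/2² = -130 eV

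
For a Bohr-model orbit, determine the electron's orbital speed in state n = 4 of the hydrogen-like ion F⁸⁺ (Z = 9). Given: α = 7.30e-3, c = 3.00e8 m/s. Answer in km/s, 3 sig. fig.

v_n = Zαc/n = 9 × 0.00730 × 3.00e8 / 4
    = 4930 km/s

4930 km/s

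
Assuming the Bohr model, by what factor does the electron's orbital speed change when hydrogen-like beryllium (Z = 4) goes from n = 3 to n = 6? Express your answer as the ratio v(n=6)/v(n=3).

1/2

v ∝ Z^1 · n^-1; with Z fixed, v ∝ n^-1.
v(n=6)/v(n=3) = (6/3)^-1 = 1/2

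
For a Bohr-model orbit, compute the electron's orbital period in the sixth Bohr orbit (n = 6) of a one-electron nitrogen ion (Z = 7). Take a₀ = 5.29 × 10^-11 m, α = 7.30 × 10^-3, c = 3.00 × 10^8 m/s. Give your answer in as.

669 as

r = n²a₀/Z = 6²·5.29 × 10^-11/7 = 2.72 × 10^-10 m
v = Zαc/n = 7·0.00730·3.00 × 10^8/6 = 2.56 × 10^6 m/s
T = 2πr/v = 6.69 × 10^-16 s = 669 as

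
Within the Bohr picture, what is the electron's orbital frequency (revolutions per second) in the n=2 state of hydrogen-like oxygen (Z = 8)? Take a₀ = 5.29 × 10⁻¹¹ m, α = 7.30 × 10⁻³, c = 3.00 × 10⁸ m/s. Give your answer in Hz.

5.27 × 10¹⁶ Hz

r = n²a₀/Z = 2.65 × 10⁻¹¹ m, v = Zαc/n = 8.76 × 10⁶ m/s
f = v/(2πr) = 5.27 × 10¹⁶ Hz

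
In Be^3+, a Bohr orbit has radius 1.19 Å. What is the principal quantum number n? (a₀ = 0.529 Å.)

r_n = n²a₀/Z ⇒ n² = rZ/a₀ = 1.19 × 4 / 0.529 ≈ 9.00
n = 3

3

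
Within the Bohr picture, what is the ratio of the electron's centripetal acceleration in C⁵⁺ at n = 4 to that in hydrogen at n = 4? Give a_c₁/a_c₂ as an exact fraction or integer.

216

a_c ∝ Z^3 · n^-4
a_c₁/a_c₂ = (6/1)^3 · (4/4)^-4 = 216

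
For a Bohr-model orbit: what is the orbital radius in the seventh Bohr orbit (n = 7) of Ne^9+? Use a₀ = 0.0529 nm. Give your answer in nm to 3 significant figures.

r_n = n²a₀/Z = 7² × 0.0529 / 10
    = 49 × 0.0529 / 10 = 0.259 nm

0.259 nm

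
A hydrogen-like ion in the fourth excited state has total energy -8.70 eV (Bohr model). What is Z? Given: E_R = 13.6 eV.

4

E_n = −E_R Z²/n² ⇒ Z² = −E_n n²/E_R = 8.70 × 5² / 13.6 ≈ 15.99
Z = 4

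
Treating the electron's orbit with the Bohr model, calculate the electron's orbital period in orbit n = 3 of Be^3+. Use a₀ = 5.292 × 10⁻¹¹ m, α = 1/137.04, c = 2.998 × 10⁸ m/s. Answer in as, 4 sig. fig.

r = n²a₀/Z = 3²·5.292 × 10⁻¹¹/4 = 1.191 × 10⁻¹⁰ m
v = Zαc/n = 4·0.007297·2.998 × 10⁸/3 = 2.917 × 10⁶ m/s
T = 2πr/v = 2.565 × 10⁻¹⁶ s = 256.5 as

256.5 as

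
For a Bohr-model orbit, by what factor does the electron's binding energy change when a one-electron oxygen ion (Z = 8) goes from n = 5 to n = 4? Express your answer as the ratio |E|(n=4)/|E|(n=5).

|E| ∝ Z^2 · n^-2; with Z fixed, |E| ∝ n^-2.
|E|(n=4)/|E|(n=5) = (4/5)^-2 = 25/16

25/16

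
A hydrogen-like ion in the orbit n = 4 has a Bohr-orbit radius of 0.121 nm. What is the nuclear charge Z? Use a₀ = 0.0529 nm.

r_n = n²a₀/Z ⇒ Z = n²a₀/r = 4² × 0.0529 / 0.121 ≈ 7.00
Z = 7

7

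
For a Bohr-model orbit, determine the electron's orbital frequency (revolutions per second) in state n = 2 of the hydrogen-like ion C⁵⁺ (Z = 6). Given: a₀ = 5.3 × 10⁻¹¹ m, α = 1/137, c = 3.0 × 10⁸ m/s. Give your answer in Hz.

3.0 × 10¹⁶ Hz

r = n²a₀/Z = 3.5 × 10⁻¹¹ m, v = Zαc/n = 6.6 × 10⁶ m/s
f = v/(2πr) = 3.0 × 10¹⁶ Hz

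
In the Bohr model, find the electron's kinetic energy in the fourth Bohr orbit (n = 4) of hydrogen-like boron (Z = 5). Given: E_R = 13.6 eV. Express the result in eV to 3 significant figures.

21.2 eV

For a Coulomb orbit the virial theorem gives K = −E_n.
E_n = −E_R·Z²/n², so K = E_R·Z²/n² = 13.6 × 5²/4² = 21.2 eV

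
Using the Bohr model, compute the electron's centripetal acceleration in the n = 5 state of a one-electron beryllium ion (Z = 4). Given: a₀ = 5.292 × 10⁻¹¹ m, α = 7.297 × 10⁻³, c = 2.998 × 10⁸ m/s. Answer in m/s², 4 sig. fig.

r = n²a₀/Z = 3.308 × 10⁻¹⁰ m, v = Zαc/n = 1.750 × 10⁶ m/s
a = v²/r = (1.750 × 10⁶)² / 3.308 × 10⁻¹⁰ = 9.260 × 10²¹ m/s²

9.260 × 10²¹ m/s²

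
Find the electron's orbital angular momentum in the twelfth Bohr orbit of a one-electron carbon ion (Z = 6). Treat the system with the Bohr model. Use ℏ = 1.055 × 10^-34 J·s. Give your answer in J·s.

1.266 × 10^-33 J·s

L_n = nℏ = 12 × 1.055 × 10^-34 = 1.266 × 10^-33 J·s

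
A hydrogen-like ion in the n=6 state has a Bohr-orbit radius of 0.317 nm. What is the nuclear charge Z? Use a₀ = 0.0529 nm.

r_n = n²a₀/Z ⇒ Z = n²a₀/r = 6² × 0.0529 / 0.317 ≈ 6.01
Z = 6

6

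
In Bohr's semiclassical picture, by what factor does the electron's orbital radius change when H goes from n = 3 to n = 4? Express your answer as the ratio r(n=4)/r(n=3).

16/9

r ∝ Z^-1 · n^2; with Z fixed, r ∝ n^2.
r(n=4)/r(n=3) = (4/3)^2 = 16/9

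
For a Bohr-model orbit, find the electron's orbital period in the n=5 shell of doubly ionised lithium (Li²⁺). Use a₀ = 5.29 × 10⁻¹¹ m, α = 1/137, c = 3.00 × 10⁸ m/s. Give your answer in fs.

2.11 fs

r = n²a₀/Z = 5²·5.29 × 10⁻¹¹/3 = 4.41 × 10⁻¹⁰ m
v = Zαc/n = 3·0.00730·3.00 × 10⁸/5 = 1.31 × 10⁶ m/s
T = 2πr/v = 2.11 × 10⁻¹⁵ s = 2.11 fs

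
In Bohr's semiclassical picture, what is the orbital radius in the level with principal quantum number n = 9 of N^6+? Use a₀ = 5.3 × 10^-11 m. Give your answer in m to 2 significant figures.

r_n = n²a₀/Z = 9² × 5.3 × 10^-11 / 7
    = 81 × 5.3 × 10^-11 / 7 = 6.1 × 10^-10 m

6.1 × 10^-10 m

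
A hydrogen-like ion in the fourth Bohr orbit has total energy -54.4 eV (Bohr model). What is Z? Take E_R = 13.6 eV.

E_n = −E_R Z²/n² ⇒ Z² = −E_n n²/E_R = 54.4 × 4² / 13.6 ≈ 64.00
Z = 8

8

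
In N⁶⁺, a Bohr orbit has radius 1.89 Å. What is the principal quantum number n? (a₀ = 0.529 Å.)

r_n = n²a₀/Z ⇒ n² = rZ/a₀ = 1.89 × 7 / 0.529 ≈ 25.01
n = 5

5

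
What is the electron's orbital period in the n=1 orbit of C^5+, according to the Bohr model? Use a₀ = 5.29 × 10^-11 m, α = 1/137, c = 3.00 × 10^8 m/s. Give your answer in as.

4.22 as

r = n²a₀/Z = 1²·5.29 × 10^-11/6 = 8.82 × 10^-12 m
v = Zαc/n = 6·0.00730·3.00 × 10^8/1 = 1.31 × 10^7 m/s
T = 2πr/v = 4.22 × 10^-18 s = 4.22 as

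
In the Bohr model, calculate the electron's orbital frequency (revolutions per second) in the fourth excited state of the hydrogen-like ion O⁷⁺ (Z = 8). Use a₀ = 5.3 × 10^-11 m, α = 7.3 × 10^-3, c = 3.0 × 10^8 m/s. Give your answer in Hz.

r = n²a₀/Z = 1.7 × 10^-10 m, v = Zαc/n = 3.5 × 10^6 m/s
f = v/(2πr) = 3.4 × 10^15 Hz

3.4 × 10^15 Hz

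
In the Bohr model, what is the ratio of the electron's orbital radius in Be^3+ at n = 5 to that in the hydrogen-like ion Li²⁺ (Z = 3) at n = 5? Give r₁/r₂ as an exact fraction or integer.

r ∝ Z^-1 · n^2
r₁/r₂ = (4/3)^-1 · (5/5)^2 = 3/4

3/4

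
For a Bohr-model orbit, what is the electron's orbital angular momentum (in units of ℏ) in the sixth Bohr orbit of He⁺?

L_n = nℏ, so L/ℏ = n = 6.

6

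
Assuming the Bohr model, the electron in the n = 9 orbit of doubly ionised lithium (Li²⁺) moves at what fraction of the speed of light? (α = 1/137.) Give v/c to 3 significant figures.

0.00243

v_n = Zαc/n, so v/c = Zα/n = 3 × 0.00730 / 9 = 0.00243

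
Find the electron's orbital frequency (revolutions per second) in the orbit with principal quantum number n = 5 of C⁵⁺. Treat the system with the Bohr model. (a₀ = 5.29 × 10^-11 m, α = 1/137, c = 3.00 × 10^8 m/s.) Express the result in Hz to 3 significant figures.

r = n²a₀/Z = 2.20 × 10^-10 m, v = Zαc/n = 2.63 × 10^6 m/s
f = v/(2πr) = 1.90 × 10^15 Hz

1.90 × 10^15 Hz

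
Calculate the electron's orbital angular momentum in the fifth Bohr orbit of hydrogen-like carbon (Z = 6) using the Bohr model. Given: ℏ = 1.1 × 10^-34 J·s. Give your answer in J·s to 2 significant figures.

L_n = nℏ = 5 × 1.1 × 10^-34 = 5.5 × 10^-34 J·s

5.5 × 10^-34 J·s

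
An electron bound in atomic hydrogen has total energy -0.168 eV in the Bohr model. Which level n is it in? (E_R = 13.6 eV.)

E_n = −E_R Z²/n² ⇒ n² = E_R Z²/(−E_n) = 13.6 × 1² / 0.168 ≈ 80.95
n = 9

9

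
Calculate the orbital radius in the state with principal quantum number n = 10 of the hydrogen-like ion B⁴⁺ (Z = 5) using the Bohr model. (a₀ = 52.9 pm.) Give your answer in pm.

1060 pm

r_n = n²a₀/Z = 10² × 52.9 / 5
    = 100 × 52.9 / 5 = 1060 pm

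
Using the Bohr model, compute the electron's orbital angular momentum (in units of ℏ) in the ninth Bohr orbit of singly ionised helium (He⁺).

L_n = nℏ, so L/ℏ = n = 9.

9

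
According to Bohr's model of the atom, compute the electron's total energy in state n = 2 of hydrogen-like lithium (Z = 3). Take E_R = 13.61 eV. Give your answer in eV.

E_n = −E_R·Z²/n² = −13.61 × 3²/2² = -30.62 eV

-30.62 eV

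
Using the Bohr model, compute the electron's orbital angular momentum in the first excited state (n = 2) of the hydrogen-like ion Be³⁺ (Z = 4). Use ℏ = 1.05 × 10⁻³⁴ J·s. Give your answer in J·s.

2.10 × 10⁻³⁴ J·s

L_n = nℏ = 2 × 1.05 × 10⁻³⁴ = 2.10 × 10⁻³⁴ J·s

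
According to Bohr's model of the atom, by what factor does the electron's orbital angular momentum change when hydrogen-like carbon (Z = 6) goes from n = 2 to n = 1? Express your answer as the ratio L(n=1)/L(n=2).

L = nℏ depends only on n, so L ∝ n.
L(n=1)/L(n=2) = (1/2)^1 = 1/2

1/2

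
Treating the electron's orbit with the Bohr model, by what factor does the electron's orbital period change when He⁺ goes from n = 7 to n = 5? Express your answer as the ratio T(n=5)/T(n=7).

125/343

T ∝ Z^-2 · n^3; with Z fixed, T ∝ n^3.
T(n=5)/T(n=7) = (5/7)^3 = 125/343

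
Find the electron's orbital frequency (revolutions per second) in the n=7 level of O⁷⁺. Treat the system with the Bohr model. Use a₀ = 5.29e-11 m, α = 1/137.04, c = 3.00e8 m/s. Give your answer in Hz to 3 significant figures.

1.23e15 Hz

r = n²a₀/Z = 3.24e-10 m, v = Zαc/n = 2.50e6 m/s
f = v/(2πr) = 1.23e15 Hz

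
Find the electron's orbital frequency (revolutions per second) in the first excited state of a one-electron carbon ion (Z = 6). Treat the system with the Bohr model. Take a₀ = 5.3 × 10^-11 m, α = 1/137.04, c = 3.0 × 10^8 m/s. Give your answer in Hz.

r = n²a₀/Z = 3.5 × 10^-11 m, v = Zαc/n = 6.6 × 10^6 m/s
f = v/(2πr) = 3.0 × 10^16 Hz

3.0 × 10^16 Hz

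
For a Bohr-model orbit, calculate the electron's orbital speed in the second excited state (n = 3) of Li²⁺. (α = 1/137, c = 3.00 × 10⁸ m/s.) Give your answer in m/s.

2.19 × 10⁶ m/s

v_n = Zαc/n = 3 × 0.00730 × 3.00 × 10⁸ / 3
    = 2.19 × 10⁶ m/s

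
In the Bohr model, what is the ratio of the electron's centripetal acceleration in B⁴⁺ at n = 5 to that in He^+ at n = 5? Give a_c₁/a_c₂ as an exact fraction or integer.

125/8

a_c ∝ Z^3 · n^-4
a_c₁/a_c₂ = (5/2)^3 · (5/5)^-4 = 125/8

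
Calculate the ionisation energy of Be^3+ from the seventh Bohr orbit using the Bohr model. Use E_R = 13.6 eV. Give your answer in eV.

E_n = −E_R·Z²/n² = −13.6 × 4²/7² eV = -4.44 eV
Ionisation energy = −E_n = 4.44 eV

4.44 eV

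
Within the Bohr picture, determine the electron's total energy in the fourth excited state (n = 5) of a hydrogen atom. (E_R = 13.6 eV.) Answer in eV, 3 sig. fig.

-0.544 eV

E_n = −E_R·Z²/n² = −13.6 × 1²/5² = -0.544 eV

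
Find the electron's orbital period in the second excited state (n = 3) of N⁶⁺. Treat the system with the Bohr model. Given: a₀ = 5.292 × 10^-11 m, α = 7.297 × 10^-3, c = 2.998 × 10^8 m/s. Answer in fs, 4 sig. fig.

0.08375 fs

r = n²a₀/Z = 3²·5.292 × 10^-11/7 = 6.804 × 10^-11 m
v = Zαc/n = 7·0.007297·2.998 × 10^8/3 = 5.104 × 10^6 m/s
T = 2πr/v = 8.375 × 10^-17 s = 0.08375 fs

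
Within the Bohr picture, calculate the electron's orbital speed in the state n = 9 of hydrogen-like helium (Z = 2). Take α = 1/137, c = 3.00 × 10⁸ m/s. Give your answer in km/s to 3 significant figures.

487 km/s

v_n = Zαc/n = 2 × 0.00730 × 3.00 × 10⁸ / 9
    = 487 km/s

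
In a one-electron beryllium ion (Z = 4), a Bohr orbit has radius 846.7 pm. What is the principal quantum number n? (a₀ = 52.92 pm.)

r_n = n²a₀/Z ⇒ n² = rZ/a₀ = 846.7 × 4 / 52.92 ≈ 64.00
n = 8

8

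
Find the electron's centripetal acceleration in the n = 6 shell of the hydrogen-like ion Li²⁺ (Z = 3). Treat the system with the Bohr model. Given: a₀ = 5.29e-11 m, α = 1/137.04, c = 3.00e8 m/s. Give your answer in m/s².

1.89e21 m/s²

r = n²a₀/Z = 6.35e-10 m, v = Zαc/n = 1.09e6 m/s
a = v²/r = (1.09e6)² / 6.35e-10 = 1.89e21 m/s²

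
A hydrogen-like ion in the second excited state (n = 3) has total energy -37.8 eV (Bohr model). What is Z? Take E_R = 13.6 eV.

5

E_n = −E_R Z²/n² ⇒ Z² = −E_n n²/E_R = 37.8 × 3² / 13.6 ≈ 25.01
Z = 5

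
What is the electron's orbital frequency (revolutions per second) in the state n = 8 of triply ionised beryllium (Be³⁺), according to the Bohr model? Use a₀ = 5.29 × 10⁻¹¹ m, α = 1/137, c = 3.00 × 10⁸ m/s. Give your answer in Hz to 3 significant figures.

r = n²a₀/Z = 8.46 × 10⁻¹⁰ m, v = Zαc/n = 1.09 × 10⁶ m/s
f = v/(2πr) = 2.06 × 10¹⁴ Hz

2.06 × 10¹⁴ Hz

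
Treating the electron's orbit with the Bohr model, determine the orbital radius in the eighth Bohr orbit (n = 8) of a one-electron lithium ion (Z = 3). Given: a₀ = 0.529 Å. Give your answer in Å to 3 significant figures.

r_n = n²a₀/Z = 8² × 0.529 / 3
    = 64 × 0.529 / 3 = 11.3 Å

11.3 Å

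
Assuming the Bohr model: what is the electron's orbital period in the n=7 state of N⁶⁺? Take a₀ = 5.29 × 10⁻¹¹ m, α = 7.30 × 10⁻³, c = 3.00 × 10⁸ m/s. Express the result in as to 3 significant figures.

r = n²a₀/Z = 7²·5.29 × 10⁻¹¹/7 = 3.70 × 10⁻¹⁰ m
v = Zαc/n = 7·0.00730·3.00 × 10⁸/7 = 2.19 × 10⁶ m/s
T = 2πr/v = 1.06 × 10⁻¹⁵ s = 1060 as

1060 as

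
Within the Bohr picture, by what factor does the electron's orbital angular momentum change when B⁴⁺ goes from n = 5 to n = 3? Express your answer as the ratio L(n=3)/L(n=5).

3/5

L = nℏ depends only on n, so L ∝ n.
L(n=3)/L(n=5) = (3/5)^1 = 3/5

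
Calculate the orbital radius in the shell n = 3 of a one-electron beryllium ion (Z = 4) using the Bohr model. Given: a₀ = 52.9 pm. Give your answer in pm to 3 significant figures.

119 pm

r_n = n²a₀/Z = 3² × 52.9 / 4
    = 9 × 52.9 / 4 = 119 pm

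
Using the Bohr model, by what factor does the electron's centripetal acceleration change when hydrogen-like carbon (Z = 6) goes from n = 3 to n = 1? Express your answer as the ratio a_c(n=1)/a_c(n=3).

a_c ∝ Z^3 · n^-4; with Z fixed, a_c ∝ n^-4.
a_c(n=1)/a_c(n=3) = (1/3)^-4 = 81

81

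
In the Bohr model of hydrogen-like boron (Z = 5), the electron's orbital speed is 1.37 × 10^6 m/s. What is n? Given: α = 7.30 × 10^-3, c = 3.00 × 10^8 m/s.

8

v_n = Zαc/n ⇒ n = Zαc/v = 5 × 0.00730 × 3.00 × 10^8 / 1.37 × 10^6 ≈ 7.99
n = 8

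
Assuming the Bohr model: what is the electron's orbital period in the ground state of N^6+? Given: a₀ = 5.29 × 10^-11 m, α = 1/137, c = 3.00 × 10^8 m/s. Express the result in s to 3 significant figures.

3.10 × 10^-18 s

r = n²a₀/Z = 1²·5.29 × 10^-11/7 = 7.56 × 10^-12 m
v = Zαc/n = 7·0.00730·3.00 × 10^8/1 = 1.53 × 10^7 m/s
T = 2πr/v = 3.10 × 10^-18 s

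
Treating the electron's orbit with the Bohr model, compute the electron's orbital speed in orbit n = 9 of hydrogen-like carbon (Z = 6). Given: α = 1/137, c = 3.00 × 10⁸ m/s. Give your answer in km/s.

1460 km/s

v_n = Zαc/n = 6 × 0.00730 × 3.00 × 10⁸ / 9
    = 1460 km/s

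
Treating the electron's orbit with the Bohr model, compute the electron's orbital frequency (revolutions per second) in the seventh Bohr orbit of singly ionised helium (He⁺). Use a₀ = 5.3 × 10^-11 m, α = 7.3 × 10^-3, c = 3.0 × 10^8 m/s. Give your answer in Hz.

7.7 × 10^13 Hz

r = n²a₀/Z = 1.3 × 10^-9 m, v = Zαc/n = 6.3 × 10^5 m/s
f = v/(2πr) = 7.7 × 10^13 Hz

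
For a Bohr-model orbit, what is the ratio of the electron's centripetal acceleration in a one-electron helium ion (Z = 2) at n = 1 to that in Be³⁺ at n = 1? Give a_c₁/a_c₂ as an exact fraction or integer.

1/8

a_c ∝ Z^3 · n^-4
a_c₁/a_c₂ = (2/4)^3 · (1/1)^-4 = 1/8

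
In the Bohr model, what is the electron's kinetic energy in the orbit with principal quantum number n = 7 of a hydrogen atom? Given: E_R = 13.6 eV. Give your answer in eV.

0.278 eV

For a Coulomb orbit the virial theorem gives K = −E_n.
E_n = −E_R·Z²/n², so K = E_R·Z²/n² = 13.6 × 1²/7² = 0.278 eV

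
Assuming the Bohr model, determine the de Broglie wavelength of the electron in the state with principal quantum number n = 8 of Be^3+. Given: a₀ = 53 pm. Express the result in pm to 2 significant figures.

670 pm

The Bohr quantisation condition is nλ = 2πr_n.
r_n = n²a₀/Z = 850 pm
λ = 2πr_n/n = 2π·850/8 = 670 pm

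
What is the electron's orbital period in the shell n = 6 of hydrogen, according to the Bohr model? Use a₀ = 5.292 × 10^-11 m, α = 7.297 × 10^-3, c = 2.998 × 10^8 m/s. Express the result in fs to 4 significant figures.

32.83 fs

r = n²a₀/Z = 6²·5.292 × 10^-11/1 = 1.905 × 10^-9 m
v = Zαc/n = 1·0.007297·2.998 × 10^8/6 = 3.646 × 10^5 m/s
T = 2πr/v = 3.283 × 10^-14 s = 32.83 fs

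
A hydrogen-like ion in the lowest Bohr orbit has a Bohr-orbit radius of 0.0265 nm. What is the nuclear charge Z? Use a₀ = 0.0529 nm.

r_n = n²a₀/Z ⇒ Z = n²a₀/r = 1² × 0.0529 / 0.0265 ≈ 2.00
Z = 2

2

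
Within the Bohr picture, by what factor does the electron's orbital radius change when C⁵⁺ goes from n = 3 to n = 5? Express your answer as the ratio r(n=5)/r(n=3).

25/9

r ∝ Z^-1 · n^2; with Z fixed, r ∝ n^2.
r(n=5)/r(n=3) = (5/3)^2 = 25/9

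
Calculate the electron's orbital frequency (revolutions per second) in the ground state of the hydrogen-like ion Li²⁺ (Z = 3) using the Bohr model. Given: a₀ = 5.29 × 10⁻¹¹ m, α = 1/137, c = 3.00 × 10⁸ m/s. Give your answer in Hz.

5.93 × 10¹⁶ Hz

r = n²a₀/Z = 1.76 × 10⁻¹¹ m, v = Zαc/n = 6.57 × 10⁶ m/s
f = v/(2πr) = 5.93 × 10¹⁶ Hz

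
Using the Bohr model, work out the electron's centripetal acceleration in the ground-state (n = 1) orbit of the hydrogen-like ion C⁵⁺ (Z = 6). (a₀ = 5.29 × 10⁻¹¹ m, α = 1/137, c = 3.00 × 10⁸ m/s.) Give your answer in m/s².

r = n²a₀/Z = 8.82 × 10⁻¹² m, v = Zαc/n = 1.31 × 10⁷ m/s
a = v²/r = (1.31 × 10⁷)² / 8.82 × 10⁻¹² = 1.96 × 10²⁵ m/s²

1.96 × 10²⁵ m/s²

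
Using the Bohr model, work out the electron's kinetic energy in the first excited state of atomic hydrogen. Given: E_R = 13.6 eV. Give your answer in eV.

3.40 eV

For a Coulomb orbit the virial theorem gives K = −E_n.
E_n = −E_R·Z²/n², so K = E_R·Z²/n² = 13.6 × 1²/2² = 3.40 eV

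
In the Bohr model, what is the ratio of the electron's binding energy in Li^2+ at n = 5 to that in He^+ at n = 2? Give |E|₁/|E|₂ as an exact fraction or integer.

|E| ∝ Z^2 · n^-2
|E|₁/|E|₂ = (3/2)^2 · (5/2)^-2 = 9/25

9/25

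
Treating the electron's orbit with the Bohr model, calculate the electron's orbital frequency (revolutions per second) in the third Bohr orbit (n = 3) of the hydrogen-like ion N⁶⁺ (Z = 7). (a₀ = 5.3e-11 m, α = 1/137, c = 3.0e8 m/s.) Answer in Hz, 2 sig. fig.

r = n²a₀/Z = 6.8e-11 m, v = Zαc/n = 5.1e6 m/s
f = v/(2πr) = 1.2e16 Hz

1.2e16 Hz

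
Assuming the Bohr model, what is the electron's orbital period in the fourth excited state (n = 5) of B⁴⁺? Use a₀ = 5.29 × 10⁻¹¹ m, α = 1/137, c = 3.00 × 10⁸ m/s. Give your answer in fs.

0.759 fs

r = n²a₀/Z = 5²·5.29 × 10⁻¹¹/5 = 2.64 × 10⁻¹⁰ m
v = Zαc/n = 5·0.00730·3.00 × 10⁸/5 = 2.19 × 10⁶ m/s
T = 2πr/v = 7.59 × 10⁻¹⁶ s = 0.759 fs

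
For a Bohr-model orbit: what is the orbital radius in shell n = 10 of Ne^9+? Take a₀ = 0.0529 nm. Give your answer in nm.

r_n = n²a₀/Z = 10² × 0.0529 / 10
    = 100 × 0.0529 / 10 = 0.529 nm

0.529 nm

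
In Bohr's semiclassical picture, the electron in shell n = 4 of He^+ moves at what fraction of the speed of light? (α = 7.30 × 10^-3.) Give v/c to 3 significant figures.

0.00365

v_n = Zαc/n, so v/c = Zα/n = 2 × 0.00730 / 4 = 0.00365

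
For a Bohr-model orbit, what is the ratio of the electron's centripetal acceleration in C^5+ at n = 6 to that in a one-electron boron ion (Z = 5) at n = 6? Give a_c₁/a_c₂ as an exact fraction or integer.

a_c ∝ Z^3 · n^-4
a_c₁/a_c₂ = (6/5)^3 · (6/6)^-4 = 216/125

216/125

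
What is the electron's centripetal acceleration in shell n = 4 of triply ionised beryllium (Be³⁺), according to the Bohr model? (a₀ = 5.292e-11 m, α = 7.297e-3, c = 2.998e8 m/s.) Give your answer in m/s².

2.261e22 m/s²

r = n²a₀/Z = 2.117e-10 m, v = Zαc/n = 2.188e6 m/s
a = v²/r = (2.188e6)² / 2.117e-10 = 2.261e22 m/s²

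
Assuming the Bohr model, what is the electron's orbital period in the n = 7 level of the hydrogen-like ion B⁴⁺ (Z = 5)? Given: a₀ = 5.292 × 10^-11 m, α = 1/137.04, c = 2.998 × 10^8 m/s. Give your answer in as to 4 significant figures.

2085 as

r = n²a₀/Z = 7²·5.292 × 10^-11/5 = 5.186 × 10^-10 m
v = Zαc/n = 5·0.007297·2.998 × 10^8/7 = 1.563 × 10^6 m/s
T = 2πr/v = 2.085 × 10^-15 s = 2085 as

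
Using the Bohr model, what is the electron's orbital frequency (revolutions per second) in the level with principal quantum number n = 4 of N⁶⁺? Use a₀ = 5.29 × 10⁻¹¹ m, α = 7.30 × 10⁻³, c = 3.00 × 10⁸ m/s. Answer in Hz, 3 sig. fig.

5.04 × 10¹⁵ Hz

r = n²a₀/Z = 1.21 × 10⁻¹⁰ m, v = Zαc/n = 3.83 × 10⁶ m/s
f = v/(2πr) = 5.04 × 10¹⁵ Hz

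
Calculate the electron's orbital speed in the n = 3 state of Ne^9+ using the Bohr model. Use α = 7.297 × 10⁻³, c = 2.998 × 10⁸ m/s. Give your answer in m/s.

7.292 × 10⁶ m/s

v_n = Zαc/n = 10 × 0.007297 × 2.998 × 10⁸ / 3
    = 7.292 × 10⁶ m/s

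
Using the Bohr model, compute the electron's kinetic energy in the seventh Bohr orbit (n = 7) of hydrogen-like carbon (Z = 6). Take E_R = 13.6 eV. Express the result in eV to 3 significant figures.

9.99 eV

For a Coulomb orbit the virial theorem gives K = −E_n.
E_n = −E_R·Z²/n², so K = E_R·Z²/n² = 13.6 × 6²/7² = 9.99 eV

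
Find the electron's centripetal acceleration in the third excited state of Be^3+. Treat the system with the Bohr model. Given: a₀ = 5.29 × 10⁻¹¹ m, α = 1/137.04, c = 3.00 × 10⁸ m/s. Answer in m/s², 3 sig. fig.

r = n²a₀/Z = 2.12 × 10⁻¹⁰ m, v = Zαc/n = 2.19 × 10⁶ m/s
a = v²/r = (2.19 × 10⁶)² / 2.12 × 10⁻¹⁰ = 2.26 × 10²² m/s²

2.26 × 10²² m/s²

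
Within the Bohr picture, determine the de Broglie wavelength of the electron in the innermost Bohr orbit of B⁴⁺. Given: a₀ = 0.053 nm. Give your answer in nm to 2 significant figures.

0.067 nm

The Bohr quantisation condition is nλ = 2πr_n.
r_n = n²a₀/Z = 0.011 nm
λ = 2πr_n/n = 2π·0.011/1 = 0.067 nm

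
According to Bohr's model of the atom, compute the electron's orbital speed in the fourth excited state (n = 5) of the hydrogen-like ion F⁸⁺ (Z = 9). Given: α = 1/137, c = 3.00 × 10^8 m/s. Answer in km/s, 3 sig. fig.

3940 km/s

v_n = Zαc/n = 9 × 0.00730 × 3.00 × 10^8 / 5
    = 3940 km/s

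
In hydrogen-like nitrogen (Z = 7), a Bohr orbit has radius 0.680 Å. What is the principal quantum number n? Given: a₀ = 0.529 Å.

r_n = n²a₀/Z ⇒ n² = rZ/a₀ = 0.680 × 7 / 0.529 ≈ 9.00
n = 3

3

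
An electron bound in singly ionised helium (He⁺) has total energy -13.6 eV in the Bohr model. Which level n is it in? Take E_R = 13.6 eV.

E_n = −E_R Z²/n² ⇒ n² = E_R Z²/(−E_n) = 13.6 × 2² / 13.6 ≈ 4.00
n = 2

2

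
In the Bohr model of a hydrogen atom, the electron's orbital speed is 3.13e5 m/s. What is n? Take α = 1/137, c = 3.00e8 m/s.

7

v_n = Zαc/n ⇒ n = Zαc/v = 1 × 0.00730 × 3.00e8 / 3.13e5 ≈ 7.00
n = 7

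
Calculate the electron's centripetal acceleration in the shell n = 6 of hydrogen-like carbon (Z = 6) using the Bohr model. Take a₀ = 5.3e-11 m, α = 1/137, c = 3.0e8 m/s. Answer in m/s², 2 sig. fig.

1.5e22 m/s²

r = n²a₀/Z = 3.2e-10 m, v = Zαc/n = 2.2e6 m/s
a = v²/r = (2.2e6)² / 3.2e-10 = 1.5e22 m/s²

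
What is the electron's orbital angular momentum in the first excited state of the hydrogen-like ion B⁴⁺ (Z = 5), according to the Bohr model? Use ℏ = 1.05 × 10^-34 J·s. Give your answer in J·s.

L_n = nℏ = 2 × 1.05 × 10^-34 = 2.10 × 10^-34 J·s

2.10 × 10^-34 J·s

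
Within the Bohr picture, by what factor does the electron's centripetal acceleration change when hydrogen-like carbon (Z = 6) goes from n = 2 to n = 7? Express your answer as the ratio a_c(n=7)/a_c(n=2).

a_c ∝ Z^3 · n^-4; with Z fixed, a_c ∝ n^-4.
a_c(n=7)/a_c(n=2) = (7/2)^-4 = 16/2401

16/2401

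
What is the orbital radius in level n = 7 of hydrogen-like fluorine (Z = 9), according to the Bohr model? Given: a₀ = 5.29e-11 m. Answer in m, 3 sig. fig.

r_n = n²a₀/Z = 7² × 5.29e-11 / 9
    = 49 × 5.29e-11 / 9 = 2.88e-10 m

2.88e-10 m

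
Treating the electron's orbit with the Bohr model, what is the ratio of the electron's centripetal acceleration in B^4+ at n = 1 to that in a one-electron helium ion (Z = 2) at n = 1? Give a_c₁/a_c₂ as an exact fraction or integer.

125/8

a_c ∝ Z^3 · n^-4
a_c₁/a_c₂ = (5/2)^3 · (1/1)^-4 = 125/8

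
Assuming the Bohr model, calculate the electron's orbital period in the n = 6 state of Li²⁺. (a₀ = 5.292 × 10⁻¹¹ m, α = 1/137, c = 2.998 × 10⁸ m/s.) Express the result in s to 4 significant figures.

r = n²a₀/Z = 6²·5.292 × 10⁻¹¹/3 = 6.350 × 10⁻¹⁰ m
v = Zαc/n = 3·0.007299·2.998 × 10⁸/6 = 1.094 × 10⁶ m/s
T = 2πr/v = 3.647 × 10⁻¹⁵ s

3.647 × 10⁻¹⁵ s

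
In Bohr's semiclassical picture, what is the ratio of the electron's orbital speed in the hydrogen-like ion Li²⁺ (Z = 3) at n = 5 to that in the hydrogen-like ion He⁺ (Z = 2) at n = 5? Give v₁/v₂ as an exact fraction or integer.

v ∝ Z^1 · n^-1
v₁/v₂ = (3/2)^1 · (5/5)^-1 = 3/2

3/2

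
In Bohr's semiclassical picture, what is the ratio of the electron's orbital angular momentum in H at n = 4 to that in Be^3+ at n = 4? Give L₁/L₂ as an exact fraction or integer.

L = nℏ is independent of Z.
L₁/L₂ = n₁/n₂ = 4/4 = 1

1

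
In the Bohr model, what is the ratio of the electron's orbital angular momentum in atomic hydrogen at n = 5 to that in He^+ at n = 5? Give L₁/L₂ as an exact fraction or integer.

L = nℏ is independent of Z.
L₁/L₂ = n₁/n₂ = 5/5 = 1

1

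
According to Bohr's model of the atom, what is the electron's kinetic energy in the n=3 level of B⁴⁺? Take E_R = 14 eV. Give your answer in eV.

39 eV

For a Coulomb orbit the virial theorem gives K = −E_n.
E_n = −E_R·Z²/n², so K = E_R·Z²/n² = 14 × 5²/3² = 39 eV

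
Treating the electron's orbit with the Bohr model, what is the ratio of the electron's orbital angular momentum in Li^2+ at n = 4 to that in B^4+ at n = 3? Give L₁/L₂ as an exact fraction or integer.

L = nℏ is independent of Z.
L₁/L₂ = n₁/n₂ = 4/3 = 4/3

4/3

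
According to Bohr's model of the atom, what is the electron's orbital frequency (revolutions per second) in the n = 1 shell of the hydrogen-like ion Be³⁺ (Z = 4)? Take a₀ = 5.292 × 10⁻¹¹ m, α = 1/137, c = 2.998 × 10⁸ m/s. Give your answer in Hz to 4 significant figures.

r = n²a₀/Z = 1.323 × 10⁻¹¹ m, v = Zαc/n = 8.753 × 10⁶ m/s
f = v/(2πr) = 1.053 × 10¹⁷ Hz

1.053 × 10¹⁷ Hz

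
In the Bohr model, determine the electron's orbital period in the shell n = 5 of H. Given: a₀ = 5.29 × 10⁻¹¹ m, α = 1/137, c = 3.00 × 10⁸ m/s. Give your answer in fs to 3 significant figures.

r = n²a₀/Z = 5²·5.29 × 10⁻¹¹/1 = 1.32 × 10⁻⁹ m
v = Zαc/n = 1·0.00730·3.00 × 10⁸/5 = 4.38 × 10⁵ m/s
T = 2πr/v = 1.90 × 10⁻¹⁴ s = 19.0 fs

19.0 fs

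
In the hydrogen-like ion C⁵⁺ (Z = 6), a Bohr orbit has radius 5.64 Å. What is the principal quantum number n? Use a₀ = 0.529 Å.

r_n = n²a₀/Z ⇒ n² = rZ/a₀ = 5.64 × 6 / 0.529 ≈ 63.97
n = 8

8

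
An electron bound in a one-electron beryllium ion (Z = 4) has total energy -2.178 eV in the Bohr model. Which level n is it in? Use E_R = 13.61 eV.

10

E_n = −E_R Z²/n² ⇒ n² = E_R Z²/(−E_n) = 13.61 × 4² / 2.178 ≈ 99.98
n = 10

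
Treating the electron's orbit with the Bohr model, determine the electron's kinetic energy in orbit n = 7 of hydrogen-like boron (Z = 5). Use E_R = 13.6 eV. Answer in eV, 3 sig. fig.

For a Coulomb orbit the virial theorem gives K = −E_n.
E_n = −E_R·Z²/n², so K = E_R·Z²/n² = 13.6 × 5²/7² = 6.94 eV

6.94 eV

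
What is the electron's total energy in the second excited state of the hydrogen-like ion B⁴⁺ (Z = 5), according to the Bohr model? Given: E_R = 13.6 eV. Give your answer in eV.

-37.8 eV

E_n = −E_R·Z²/n² = −13.6 × 5²/3² = -37.8 eV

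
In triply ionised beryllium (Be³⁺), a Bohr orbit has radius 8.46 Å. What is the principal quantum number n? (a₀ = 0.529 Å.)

8

r_n = n²a₀/Z ⇒ n² = rZ/a₀ = 8.46 × 4 / 0.529 ≈ 63.97
n = 8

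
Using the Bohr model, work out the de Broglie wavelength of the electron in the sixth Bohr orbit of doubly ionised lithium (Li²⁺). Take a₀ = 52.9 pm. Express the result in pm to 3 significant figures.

The Bohr quantisation condition is nλ = 2πr_n.
r_n = n²a₀/Z = 635 pm
λ = 2πr_n/n = 2π·635/6 = 665 pm

665 pm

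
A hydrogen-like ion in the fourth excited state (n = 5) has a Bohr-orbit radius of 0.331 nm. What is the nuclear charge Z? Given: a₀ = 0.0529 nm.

r_n = n²a₀/Z ⇒ Z = n²a₀/r = 5² × 0.0529 / 0.331 ≈ 4.00
Z = 4

4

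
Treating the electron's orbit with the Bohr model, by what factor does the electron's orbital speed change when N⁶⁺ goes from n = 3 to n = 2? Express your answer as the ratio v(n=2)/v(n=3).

3/2

v ∝ Z^1 · n^-1; with Z fixed, v ∝ n^-1.
v(n=2)/v(n=3) = (2/3)^-1 = 3/2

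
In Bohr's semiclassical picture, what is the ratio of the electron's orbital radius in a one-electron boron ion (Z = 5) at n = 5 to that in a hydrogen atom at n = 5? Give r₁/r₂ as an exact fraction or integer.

r ∝ Z^-1 · n^2
r₁/r₂ = (5/1)^-1 · (5/5)^2 = 1/5

1/5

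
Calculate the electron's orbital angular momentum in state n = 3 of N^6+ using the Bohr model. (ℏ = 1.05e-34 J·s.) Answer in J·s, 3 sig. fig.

L_n = nℏ = 3 × 1.05e-34 = 3.15e-34 J·s

3.15e-34 J·s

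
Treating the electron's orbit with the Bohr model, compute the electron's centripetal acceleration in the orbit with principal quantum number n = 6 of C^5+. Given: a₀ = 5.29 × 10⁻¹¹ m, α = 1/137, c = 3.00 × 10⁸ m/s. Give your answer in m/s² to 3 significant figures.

1.51 × 10²² m/s²

r = n²a₀/Z = 3.17 × 10⁻¹⁰ m, v = Zαc/n = 2.19 × 10⁶ m/s
a = v²/r = (2.19 × 10⁶)² / 3.17 × 10⁻¹⁰ = 1.51 × 10²² m/s²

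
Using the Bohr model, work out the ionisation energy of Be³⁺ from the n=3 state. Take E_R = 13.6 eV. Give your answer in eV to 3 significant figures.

24.2 eV

E_n = −E_R·Z²/n² = −13.6 × 4²/3² eV = -24.2 eV
Ionisation energy = −E_n = 24.2 eV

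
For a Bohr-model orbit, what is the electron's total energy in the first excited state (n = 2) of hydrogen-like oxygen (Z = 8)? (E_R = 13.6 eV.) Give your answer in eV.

-218 eV

E_n = −E_R·Z²/n² = −13.6 × 8²/2² = -218 eV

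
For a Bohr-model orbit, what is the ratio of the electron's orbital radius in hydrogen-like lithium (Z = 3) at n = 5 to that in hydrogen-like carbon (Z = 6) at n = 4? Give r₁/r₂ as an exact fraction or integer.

25/8

r ∝ Z^-1 · n^2
r₁/r₂ = (3/6)^-1 · (5/4)^2 = 25/8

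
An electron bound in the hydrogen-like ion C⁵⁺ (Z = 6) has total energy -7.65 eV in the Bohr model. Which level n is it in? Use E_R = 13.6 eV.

E_n = −E_R Z²/n² ⇒ n² = E_R Z²/(−E_n) = 13.6 × 6² / 7.65 ≈ 64.00
n = 8

8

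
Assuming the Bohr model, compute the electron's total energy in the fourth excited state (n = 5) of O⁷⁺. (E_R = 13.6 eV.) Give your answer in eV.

-34.8 eV

E_n = −E_R·Z²/n² = −13.6 × 8²/5² = -34.8 eV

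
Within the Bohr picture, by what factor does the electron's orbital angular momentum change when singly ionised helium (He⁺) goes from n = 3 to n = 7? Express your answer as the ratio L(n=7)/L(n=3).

7/3

L = nℏ depends only on n, so L ∝ n.
L(n=7)/L(n=3) = (7/3)^1 = 7/3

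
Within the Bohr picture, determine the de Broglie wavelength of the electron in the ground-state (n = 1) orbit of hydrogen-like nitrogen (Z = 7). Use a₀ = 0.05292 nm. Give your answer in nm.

The Bohr quantisation condition is nλ = 2πr_n.
r_n = n²a₀/Z = 0.007560 nm
λ = 2πr_n/n = 2π·0.007560/1 = 0.04750 nm

0.04750 nm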